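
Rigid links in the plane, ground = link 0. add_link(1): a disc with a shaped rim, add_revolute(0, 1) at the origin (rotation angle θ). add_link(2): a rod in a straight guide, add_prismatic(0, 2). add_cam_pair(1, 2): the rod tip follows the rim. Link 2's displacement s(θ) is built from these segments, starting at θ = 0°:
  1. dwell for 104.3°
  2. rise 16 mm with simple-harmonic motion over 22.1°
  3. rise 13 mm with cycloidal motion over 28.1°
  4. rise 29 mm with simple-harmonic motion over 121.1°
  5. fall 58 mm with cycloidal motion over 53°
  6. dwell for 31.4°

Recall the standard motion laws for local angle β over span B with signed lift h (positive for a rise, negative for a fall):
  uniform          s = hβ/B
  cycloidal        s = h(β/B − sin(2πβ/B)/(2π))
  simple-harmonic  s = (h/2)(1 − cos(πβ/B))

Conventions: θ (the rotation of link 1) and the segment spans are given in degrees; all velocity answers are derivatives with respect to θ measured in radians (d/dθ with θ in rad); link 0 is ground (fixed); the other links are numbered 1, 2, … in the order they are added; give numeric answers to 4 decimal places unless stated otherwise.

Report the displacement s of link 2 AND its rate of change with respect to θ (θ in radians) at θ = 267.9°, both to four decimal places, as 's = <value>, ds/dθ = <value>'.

segment 1 (0° to 104.3°, dwell): s unchanged at 0.0000
segment 2 (104.3° to 126.4°, simple-harmonic, h = 16) is passed completely: s = 0.0000 + (16) = 16.0000
segment 3 (126.4° to 154.5°, cycloidal, h = 13) is passed completely: s = 16.0000 + (13) = 29.0000
θ = 267.9° falls in segment 4 (154.5° to 275.6°, simple-harmonic, h = 29): β = 267.9 − 154.5 = 113.4°, B = 121.1°; Δs = 29/2·(1 − cos(π·0.9364)) = 28.7117; s = 29.0000 + 28.7117 = 57.7117
velocity in seg [154.5°–275.6°] (simple-harmonic), θ in radians: β = 113.4° = 1.9792 rad, B = 121.1° = 2.1136 rad; ds/dθ = (πh/(2B)) sin(πβ/B) = (π·29/(2·2.1136)) sin(π·0.9364) = 4.276621 mm/rad

s = 57.7117, ds/dθ = 4.2766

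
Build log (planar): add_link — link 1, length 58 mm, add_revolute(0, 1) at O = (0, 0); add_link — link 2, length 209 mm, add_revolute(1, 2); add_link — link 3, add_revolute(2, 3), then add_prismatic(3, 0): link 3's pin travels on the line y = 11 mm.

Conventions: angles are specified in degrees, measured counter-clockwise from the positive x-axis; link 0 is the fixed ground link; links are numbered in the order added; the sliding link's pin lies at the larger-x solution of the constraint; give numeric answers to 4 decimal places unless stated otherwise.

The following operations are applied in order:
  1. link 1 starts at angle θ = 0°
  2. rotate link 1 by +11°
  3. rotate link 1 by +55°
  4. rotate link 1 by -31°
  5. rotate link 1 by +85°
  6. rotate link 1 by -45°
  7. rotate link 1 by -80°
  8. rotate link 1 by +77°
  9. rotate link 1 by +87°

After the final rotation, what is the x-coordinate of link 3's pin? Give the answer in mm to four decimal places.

geometry: r = 58 mm, L = 209 mm, e = 11 mm; θ starts at 0°
rotate link 1 by +11°: θ ← 0° +11° = 11°
rotate link 1 by +55°: θ ← 11° +55° = 66°
rotate link 1 by -31°: θ ← 66° -31° = 35°
rotate link 1 by +85°: θ ← 35° +85° = 120°
rotate link 1 by -45°: θ ← 120° -45° = 75°
rotate link 1 by -80°: θ ← 75° -80° = -5°
rotate link 1 by +77°: θ ← -5° +77° = 72°
rotate link 1 by +87°: θ ← 72° +87° = 159°
crank pin P = (r cos θ, r sin θ) = (-54.147665, 20.785341)
h = r sin θ − e = 20.785341 − 11 = 9.785341
x = r cos θ + √(L² − h²) = -54.147665 + 208.770800 = 154.623136

154.6231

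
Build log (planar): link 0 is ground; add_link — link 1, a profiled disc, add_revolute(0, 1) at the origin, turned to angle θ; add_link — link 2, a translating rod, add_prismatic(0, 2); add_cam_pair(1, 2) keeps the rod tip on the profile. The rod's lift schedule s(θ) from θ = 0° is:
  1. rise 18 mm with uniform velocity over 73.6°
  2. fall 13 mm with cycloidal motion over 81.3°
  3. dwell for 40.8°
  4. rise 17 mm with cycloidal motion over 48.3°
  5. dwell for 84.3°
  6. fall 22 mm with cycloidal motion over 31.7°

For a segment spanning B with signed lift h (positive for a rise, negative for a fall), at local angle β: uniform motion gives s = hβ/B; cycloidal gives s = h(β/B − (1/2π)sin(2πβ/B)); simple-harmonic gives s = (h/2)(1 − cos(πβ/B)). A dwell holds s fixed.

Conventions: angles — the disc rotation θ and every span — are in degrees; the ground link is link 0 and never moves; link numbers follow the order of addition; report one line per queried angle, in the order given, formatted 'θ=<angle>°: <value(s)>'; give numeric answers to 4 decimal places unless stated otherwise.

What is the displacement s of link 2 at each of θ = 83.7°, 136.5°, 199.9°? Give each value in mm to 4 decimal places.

seg 1 [0°–73.6°] uniform, h=18: full span → s += 18 → s = 18.0000
seg 2 [73.6°–154.9°] cycloidal, h=-13: θ=83.7° here. β=10.1, B=81.3. -13·(0.1242 − sin(2π·0.1242)/(2π)) = -0.1591 → s = 17.8409
seg 2 [73.6°–154.9°] cycloidal, h=-13: θ=136.5° here. β=62.9, B=81.3. -13·(0.7737 − sin(2π·0.7737)/(2π)) = -12.1040 → s = 5.8960
seg 2 [73.6°–154.9°] cycloidal, h=-13: full span → s += -13 → s = 5.0000
seg 3 [154.9°–195.7°] dwell: s stays 5.0000
seg 4 [195.7°–244°] cycloidal, h=17: θ=199.9° here. β=4.2, B=48.3. 17·(0.0870 − sin(2π·0.0870)/(2π)) = 0.0725 → s = 5.0725

θ=83.7°: 17.8409
θ=136.5°: 5.8960
θ=199.9°: 5.0725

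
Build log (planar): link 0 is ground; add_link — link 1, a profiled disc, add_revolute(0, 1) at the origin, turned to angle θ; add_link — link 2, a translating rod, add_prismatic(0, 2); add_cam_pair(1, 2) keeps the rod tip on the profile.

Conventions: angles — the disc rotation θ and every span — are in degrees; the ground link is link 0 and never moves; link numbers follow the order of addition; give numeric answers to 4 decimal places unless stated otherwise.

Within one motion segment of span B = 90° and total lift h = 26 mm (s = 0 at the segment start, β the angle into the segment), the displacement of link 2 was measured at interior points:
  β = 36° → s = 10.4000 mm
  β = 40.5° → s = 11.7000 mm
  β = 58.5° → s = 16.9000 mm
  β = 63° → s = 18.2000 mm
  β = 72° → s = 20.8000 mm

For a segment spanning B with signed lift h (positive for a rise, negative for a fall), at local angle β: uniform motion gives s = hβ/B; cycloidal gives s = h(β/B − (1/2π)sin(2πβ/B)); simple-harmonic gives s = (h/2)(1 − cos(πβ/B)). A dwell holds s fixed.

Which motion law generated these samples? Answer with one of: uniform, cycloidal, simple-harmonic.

candidates at β/B = r: uniform s = h·r (linear in β); cycloidal s = h·(r − sin(2πr)/(2π)); simple-harmonic s = (h/2)(1 − cos(πr))
β=36°: printed 10.4000 | uniform 10.4000, cycloidal 7.9677, simple-harmonic 8.9828
β=40.5°: printed 11.7000 | uniform 11.7000, cycloidal 10.4213, simple-harmonic 10.9664
β=58.5°: printed 16.9000 | uniform 16.9000, cycloidal 20.2477, simple-harmonic 18.9019
β=63°: printed 18.2000 | uniform 18.2000, cycloidal 22.1355, simple-harmonic 20.6412
β=72°: printed 20.8000 | uniform 20.8000, cycloidal 24.7355, simple-harmonic 23.5172
only one law matches every sample → uniform

uniform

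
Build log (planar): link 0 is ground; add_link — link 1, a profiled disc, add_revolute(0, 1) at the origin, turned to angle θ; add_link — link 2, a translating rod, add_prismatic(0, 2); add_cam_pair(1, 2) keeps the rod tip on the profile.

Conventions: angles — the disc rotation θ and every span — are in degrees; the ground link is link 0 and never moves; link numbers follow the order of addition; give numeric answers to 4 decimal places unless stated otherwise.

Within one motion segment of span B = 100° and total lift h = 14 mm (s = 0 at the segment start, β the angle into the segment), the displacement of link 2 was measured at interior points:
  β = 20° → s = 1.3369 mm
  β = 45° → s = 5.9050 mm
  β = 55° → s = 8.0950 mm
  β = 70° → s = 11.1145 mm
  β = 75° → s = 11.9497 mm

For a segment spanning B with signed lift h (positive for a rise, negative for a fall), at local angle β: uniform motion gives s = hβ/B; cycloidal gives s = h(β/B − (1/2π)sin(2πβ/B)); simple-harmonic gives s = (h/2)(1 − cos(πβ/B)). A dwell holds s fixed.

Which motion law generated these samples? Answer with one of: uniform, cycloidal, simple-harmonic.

candidates at β/B = r: uniform s = h·r (linear in β); cycloidal s = h·(r − sin(2πr)/(2π)); simple-harmonic s = (h/2)(1 − cos(πr))
β=20°: printed 1.3369 | uniform 2.8000, cycloidal 0.6809, simple-harmonic 1.3369
β=45°: printed 5.9050 | uniform 6.3000, cycloidal 5.6115, simple-harmonic 5.9050
β=55°: printed 8.0950 | uniform 7.7000, cycloidal 8.3885, simple-harmonic 8.0950
β=70°: printed 11.1145 | uniform 9.8000, cycloidal 11.9191, simple-harmonic 11.1145
β=75°: printed 11.9497 | uniform 10.5000, cycloidal 12.7282, simple-harmonic 11.9497
only one law matches every sample → simple-harmonic

simple-harmonic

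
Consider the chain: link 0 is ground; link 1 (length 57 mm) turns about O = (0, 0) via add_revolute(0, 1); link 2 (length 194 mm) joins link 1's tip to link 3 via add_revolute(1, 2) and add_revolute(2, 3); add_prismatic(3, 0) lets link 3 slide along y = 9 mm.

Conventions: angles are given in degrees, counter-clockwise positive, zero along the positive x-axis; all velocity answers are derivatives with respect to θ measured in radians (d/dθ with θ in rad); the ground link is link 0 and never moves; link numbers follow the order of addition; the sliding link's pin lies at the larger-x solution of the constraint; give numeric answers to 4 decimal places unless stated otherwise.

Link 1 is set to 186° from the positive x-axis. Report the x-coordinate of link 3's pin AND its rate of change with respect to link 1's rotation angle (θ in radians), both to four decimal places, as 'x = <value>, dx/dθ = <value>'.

geometry: r = 57 mm, L = 194 mm, e = 9 mm
crank pin P = (r cos θ, r sin θ) = (-56.687748, -5.958122)
h = r sin θ − e = -5.958122 − 9 = -14.958122
x = r cos θ + √(L² − h²) = -56.687748 + 193.422477 = 136.734729
dx/dθ = −r sin θ − h·r cos θ/√(L² − h²) (θ in radians; h = -14.958122) = 1.574235

x = 136.7347, dx/dθ = 1.5742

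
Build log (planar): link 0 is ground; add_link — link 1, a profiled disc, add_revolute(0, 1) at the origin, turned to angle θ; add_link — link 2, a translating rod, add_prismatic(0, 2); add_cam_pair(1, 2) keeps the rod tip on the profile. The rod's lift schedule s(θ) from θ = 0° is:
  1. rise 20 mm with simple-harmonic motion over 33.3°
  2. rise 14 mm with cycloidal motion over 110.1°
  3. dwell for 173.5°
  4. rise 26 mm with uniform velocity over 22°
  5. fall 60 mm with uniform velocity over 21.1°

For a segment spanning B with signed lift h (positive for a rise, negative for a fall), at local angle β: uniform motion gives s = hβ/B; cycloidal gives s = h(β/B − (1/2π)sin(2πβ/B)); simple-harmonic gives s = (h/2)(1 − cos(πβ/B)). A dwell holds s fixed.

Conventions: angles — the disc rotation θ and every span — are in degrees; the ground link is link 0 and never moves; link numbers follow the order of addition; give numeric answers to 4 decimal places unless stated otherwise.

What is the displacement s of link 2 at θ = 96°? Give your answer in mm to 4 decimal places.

seg 1 [0°–33.3°] simple-harmonic, h=20: full span → s += 20 → s = 20.0000
seg 2 [33.3°–143.4°] cycloidal, h=14: θ=96° here. β=62.7, B=110.1. 14·(0.5695 − sin(2π·0.5695)/(2π)) = 8.9149 → s = 28.9149

28.9149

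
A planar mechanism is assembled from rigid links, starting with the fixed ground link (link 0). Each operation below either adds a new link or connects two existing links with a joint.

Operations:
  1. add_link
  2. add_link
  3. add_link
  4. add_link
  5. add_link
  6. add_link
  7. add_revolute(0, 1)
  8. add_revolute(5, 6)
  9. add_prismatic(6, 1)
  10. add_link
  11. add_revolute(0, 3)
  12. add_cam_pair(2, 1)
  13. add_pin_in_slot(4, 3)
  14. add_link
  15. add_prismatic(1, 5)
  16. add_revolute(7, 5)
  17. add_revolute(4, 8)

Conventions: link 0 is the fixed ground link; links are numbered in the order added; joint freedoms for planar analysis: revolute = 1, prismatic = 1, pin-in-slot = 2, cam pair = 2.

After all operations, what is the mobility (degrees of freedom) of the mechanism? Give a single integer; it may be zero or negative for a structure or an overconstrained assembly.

L=1 J1=0 J2=0
add link → L=2 J1=0 J2=0
add link → L=3 J1=0 J2=0
add link → L=4 J1=0 J2=0
add link → L=5 J1=0 J2=0
add link → L=6 J1=0 J2=0
add link → L=7 J1=0 J2=0
R@0,1 dof=1 J1 → L=7 J1=1 J2=0
R@5,6 dof=1 J1 → L=7 J1=2 J2=0
P@6,1 dof=1 J1 → L=7 J1=3 J2=0
add link → L=8 J1=3 J2=0
R@0,3 dof=1 J1 → L=8 J1=4 J2=0
C@2,1 dof=2 J2 → L=8 J1=4 J2=1
PS@4,3 dof=2 J2 → L=8 J1=4 J2=2
add link → L=9 J1=4 J2=2
P@1,5 dof=1 J1 → L=9 J1=5 J2=2
R@7,5 dof=1 J1 → L=9 J1=6 J2=2
R@4,8 dof=1 J1 → L=9 J1=7 J2=2
M=3(L−1)−2J1−J2=3·8−2·7−2=8

M = 8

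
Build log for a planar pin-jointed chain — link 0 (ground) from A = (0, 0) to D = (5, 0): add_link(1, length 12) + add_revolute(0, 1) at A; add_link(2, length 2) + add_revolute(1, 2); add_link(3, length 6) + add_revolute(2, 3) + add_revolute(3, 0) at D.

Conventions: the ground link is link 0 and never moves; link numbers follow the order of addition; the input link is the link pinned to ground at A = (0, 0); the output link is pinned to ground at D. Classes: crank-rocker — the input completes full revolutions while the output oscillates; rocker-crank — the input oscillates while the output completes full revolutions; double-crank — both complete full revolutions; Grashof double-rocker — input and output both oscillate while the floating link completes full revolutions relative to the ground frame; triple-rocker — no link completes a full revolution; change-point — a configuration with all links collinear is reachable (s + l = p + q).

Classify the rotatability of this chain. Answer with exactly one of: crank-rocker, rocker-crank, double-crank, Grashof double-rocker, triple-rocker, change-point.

lengths: ground=5, input=12, coupler=2, output=6
sorted: s=2 (shortest), l=12 (longest), p+q=11
s + l = 14 vs p + q = 11
s + l > p + q → non-Grashof → no link fully rotates → triple-rocker

triple-rocker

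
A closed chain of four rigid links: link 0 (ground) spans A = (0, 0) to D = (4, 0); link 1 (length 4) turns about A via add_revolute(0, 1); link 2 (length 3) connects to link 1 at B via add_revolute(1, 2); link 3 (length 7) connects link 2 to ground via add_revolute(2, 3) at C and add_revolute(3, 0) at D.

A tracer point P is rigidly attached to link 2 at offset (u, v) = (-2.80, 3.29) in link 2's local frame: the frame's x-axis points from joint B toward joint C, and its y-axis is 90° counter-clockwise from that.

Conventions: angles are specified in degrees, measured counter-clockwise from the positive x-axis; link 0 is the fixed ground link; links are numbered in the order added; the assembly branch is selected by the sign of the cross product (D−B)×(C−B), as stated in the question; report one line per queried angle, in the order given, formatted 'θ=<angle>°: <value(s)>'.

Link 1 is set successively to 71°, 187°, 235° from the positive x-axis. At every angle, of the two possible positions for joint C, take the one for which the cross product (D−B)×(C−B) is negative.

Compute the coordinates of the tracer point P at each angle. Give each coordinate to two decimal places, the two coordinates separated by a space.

A=(0,0), D=(4.00,0)
θ=71°: B = A + 4.00·(cos71°, sin71°) = (1.3023, 3.7821)
θ=71°: |BD| = 4.6456
θ=71°: circle(B,3.00) ∩ circle(D,7.00): a=-1.9823, h=2.2518
θ=71°:   candidates: C₊=(1.9843,6.7035) cross=10.461; C₋=(-1.6821,4.0883) cross=-10.461
θ=71°:   branch - wants cross < 0 → take C=(-1.6821,4.0883) (cross=-10.461)
θ=71°: ex = (C−B)/|BC| = (-0.9948,0.1021); ey = (-0.1021,-0.9948)
θ=71°: P = B + -2.80·ex + 3.29·ey = (3.7518,0.2234)
θ=187°: B = A + 4.00·(cos187°, sin187°) = (-3.9702, -0.4875)
θ=187°: |BD| = 7.9851
θ=187°: circle(B,3.00) ∩ circle(D,7.00): a=1.4879, h=2.6050
θ=187°:   candidates: C₊=(-2.6441,2.2035) cross=20.801; C₋=(-2.3261,-2.9968) cross=-20.801
θ=187°:   branch - wants cross < 0 → take C=(-2.3261,-2.9968) (cross=-20.801)
θ=187°: ex = (C−B)/|BC| = (0.5480,-0.8365); ey = (0.8365,0.5480)
θ=187°: P = B + -2.80·ex + 3.29·ey = (-2.7528,3.6576)
θ=235°: B = A + 4.00·(cos235°, sin235°) = (-2.2943, -3.2766)
θ=235°: |BD| = 7.0961
θ=235°: circle(B,3.00) ∩ circle(D,7.00): a=0.7296, h=2.9099
θ=235°:   candidates: C₊=(-2.9908,-0.3586) cross=20.649; C₋=(-0.3035,-5.5209) cross=-20.649
θ=235°:   branch - wants cross < 0 → take C=(-0.3035,-5.5209) (cross=-20.649)
θ=235°: ex = (C−B)/|BC| = (0.6636,-0.7481); ey = (0.7481,0.6636)
θ=235°: P = B + -2.80·ex + 3.29·ey = (-1.6912,1.0013)

θ=71°: 3.75 0.22
θ=187°: -2.75 3.66
θ=235°: -1.69 1.00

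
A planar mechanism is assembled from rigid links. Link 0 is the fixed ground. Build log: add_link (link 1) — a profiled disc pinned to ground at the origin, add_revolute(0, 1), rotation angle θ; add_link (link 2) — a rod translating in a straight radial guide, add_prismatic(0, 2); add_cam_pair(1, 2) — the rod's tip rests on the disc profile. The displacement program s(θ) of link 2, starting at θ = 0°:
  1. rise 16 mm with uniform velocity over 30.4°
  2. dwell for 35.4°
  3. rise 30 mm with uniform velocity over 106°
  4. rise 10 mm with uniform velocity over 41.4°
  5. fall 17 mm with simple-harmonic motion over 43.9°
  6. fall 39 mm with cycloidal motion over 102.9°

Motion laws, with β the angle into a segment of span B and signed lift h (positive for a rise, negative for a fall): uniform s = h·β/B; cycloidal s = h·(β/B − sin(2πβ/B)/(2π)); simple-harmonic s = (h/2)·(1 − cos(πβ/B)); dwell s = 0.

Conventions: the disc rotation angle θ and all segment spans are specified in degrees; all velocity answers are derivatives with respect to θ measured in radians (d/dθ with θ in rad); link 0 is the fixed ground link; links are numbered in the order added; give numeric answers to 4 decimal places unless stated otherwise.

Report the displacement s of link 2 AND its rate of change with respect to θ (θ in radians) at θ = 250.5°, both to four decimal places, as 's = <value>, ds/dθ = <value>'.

seg 1 [0°–30.4°] uniform, h=16: full span → s += 16 → s = 16.0000
seg 2 [30.4°–65.8°] dwell: s stays 16.0000
seg 3 [65.8°–171.8°] uniform, h=30: full span → s += 30 → s = 46.0000
seg 4 [171.8°–213.2°] uniform, h=10: full span → s += 10 → s = 56.0000
seg 5 [213.2°–257.1°] simple-harmonic, h=-17: θ=250.5° here. β=37.3, B=43.9. -17/2·(1 − cos(π·0.8497)) = -16.0694 → s = 39.9306
velocity in seg [213.2°–257.1°] (simple-harmonic), θ in radians: β = 37.3° = 0.6510 rad, B = 43.9° = 0.7662 rad; ds/dθ = (πh/(2B)) sin(πβ/B) = (π·(-17)/(2·0.7662)) sin(π·0.8497) = -15.855773 mm/rad

s = 39.9306, ds/dθ = -15.8558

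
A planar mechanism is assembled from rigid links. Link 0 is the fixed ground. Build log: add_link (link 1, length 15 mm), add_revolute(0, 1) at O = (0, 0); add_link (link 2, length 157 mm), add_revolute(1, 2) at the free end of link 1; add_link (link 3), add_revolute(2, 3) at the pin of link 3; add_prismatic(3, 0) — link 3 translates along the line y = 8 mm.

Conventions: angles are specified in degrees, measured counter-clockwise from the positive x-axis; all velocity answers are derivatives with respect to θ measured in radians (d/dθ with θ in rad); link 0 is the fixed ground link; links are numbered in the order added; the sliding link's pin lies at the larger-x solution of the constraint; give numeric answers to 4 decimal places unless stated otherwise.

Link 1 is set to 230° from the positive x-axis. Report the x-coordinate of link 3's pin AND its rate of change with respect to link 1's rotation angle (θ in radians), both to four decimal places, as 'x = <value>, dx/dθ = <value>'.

geometry: r = 15 mm, L = 157 mm, e = 8 mm
crank pin P = (r cos θ, r sin θ) = (-9.641814, -11.490667)
h = r sin θ − e = -11.490667 − 8 = -19.490667
x = r cos θ + √(L² − h²) = -9.641814 + 155.785474 = 146.143660
dx/dθ = −r sin θ − h·r cos θ/√(L² − h²) (θ in radians; h = -19.490667) = 10.284358

x = 146.1437, dx/dθ = 10.2844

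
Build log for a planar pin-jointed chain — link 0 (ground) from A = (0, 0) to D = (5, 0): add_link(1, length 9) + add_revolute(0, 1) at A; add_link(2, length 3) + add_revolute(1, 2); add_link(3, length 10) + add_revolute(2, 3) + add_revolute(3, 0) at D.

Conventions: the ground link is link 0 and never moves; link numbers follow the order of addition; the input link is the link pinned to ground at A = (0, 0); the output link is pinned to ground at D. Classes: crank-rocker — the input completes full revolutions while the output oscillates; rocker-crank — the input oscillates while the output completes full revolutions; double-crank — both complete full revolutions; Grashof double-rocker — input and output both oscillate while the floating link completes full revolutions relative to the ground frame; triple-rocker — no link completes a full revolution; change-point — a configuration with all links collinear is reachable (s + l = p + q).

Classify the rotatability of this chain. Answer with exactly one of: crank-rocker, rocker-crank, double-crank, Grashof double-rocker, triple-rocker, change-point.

lengths: ground=5, input=9, coupler=3, output=10
sorted: s=3 (shortest), l=10 (longest), p+q=14
s + l = 13 vs p + q = 14
s + l < p + q (Grashof) with shortest = coupler link → Grashof double-rocker

Grashof double-rocker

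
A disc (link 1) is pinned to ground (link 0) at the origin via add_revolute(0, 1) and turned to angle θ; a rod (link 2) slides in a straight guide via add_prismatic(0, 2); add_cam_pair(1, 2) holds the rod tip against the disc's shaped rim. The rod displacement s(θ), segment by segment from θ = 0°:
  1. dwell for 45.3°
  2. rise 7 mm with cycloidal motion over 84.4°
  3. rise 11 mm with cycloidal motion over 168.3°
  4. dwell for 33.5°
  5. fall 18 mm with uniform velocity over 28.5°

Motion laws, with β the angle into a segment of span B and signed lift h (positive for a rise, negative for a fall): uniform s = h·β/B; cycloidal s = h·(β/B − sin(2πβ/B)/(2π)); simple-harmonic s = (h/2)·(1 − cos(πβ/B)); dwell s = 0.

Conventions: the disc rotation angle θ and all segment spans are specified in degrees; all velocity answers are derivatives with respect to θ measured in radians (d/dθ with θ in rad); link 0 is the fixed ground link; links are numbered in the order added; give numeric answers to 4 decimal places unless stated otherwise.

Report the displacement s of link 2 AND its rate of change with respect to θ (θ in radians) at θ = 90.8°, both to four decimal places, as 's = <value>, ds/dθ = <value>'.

segment 1 (0° to 45.3°, dwell): s unchanged at 0.0000
θ = 90.8° falls in segment 2 (45.3° to 129.7°, cycloidal, h = 7): β = 90.8 − 45.3 = 45.5°, B = 84.4°; Δs = 7·(0.5391 − sin(2π·0.5391)/(2π)) = 4.0446; s = 0.0000 + 4.0446 = 4.0446
velocity in seg [45.3°–129.7°] (cycloidal), θ in radians: β = 45.5° = 0.7941 rad, B = 84.4° = 1.4731 rad; ds/dθ = (h/B)(1 − cos(2πβ/B)) = (7/1.4731)(1 − cos(2π·0.5391)) = 9.361358 mm/rad

s = 4.0446, ds/dθ = 9.3614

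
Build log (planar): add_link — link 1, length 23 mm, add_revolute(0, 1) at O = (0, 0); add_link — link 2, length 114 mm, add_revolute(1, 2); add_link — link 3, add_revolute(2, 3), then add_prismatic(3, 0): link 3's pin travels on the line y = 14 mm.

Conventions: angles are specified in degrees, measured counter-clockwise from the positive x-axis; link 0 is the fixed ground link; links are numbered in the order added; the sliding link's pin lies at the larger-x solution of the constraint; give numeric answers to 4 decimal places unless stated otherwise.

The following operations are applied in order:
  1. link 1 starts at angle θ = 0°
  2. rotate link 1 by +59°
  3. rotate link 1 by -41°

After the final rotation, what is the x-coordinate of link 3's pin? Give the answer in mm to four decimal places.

geometry: r = 23 mm, L = 114 mm, e = 14 mm; θ starts at 0°
rotate link 1 by +59°: θ ← 0° +59° = 59°
rotate link 1 by -41°: θ ← 59° -41° = 18°
crank pin P = (r cos θ, r sin θ) = (21.874300, 7.107391)
h = r sin θ − e = 7.107391 − 14 = -6.892609
x = r cos θ + √(L² − h²) = 21.874300 + 113.791441 = 135.665740

135.6657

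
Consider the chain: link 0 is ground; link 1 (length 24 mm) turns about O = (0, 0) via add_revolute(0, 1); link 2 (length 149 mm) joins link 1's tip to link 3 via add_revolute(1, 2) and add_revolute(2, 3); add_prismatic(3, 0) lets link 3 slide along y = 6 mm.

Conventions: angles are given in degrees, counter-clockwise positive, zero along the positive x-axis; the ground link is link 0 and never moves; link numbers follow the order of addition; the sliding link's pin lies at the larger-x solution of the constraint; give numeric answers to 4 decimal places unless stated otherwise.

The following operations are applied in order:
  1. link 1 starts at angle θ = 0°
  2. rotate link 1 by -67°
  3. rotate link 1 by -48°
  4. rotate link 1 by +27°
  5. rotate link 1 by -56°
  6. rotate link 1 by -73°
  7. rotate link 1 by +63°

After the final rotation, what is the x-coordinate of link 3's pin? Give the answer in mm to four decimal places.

geometry: r = 24 mm, L = 149 mm, e = 6 mm; θ starts at 0°
rotate link 1 by -67°: θ ← 0° -67° = -67°
rotate link 1 by -48°: θ ← -67° -48° = -115°
rotate link 1 by +27°: θ ← -115° +27° = -88°
rotate link 1 by -56°: θ ← -88° -56° = -144°
rotate link 1 by -73°: θ ← -144° -73° = -217°
rotate link 1 by +63°: θ ← -217° +63° = -154°
crank pin P = (r cos θ, r sin θ) = (-21.571057, -10.520908)
h = r sin θ − e = -10.520908 − 6 = -16.520908
x = r cos θ + √(L² − h²) = -21.571057 + 148.081260 = 126.510203

126.5102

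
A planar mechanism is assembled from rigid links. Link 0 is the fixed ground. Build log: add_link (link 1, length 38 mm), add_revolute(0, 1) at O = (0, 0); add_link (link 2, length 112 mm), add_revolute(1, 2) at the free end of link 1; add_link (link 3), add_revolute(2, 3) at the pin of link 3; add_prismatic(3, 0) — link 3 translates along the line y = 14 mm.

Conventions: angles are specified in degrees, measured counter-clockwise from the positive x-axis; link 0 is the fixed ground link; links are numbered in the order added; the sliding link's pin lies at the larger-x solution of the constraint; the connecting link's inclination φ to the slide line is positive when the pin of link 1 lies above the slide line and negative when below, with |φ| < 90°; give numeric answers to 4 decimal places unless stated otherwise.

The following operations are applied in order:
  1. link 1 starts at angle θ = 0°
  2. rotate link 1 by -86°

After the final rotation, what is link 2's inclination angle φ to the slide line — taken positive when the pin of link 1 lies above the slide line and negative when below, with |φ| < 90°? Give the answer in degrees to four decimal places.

geometry: r = 38 mm, L = 112 mm, e = 14 mm; θ starts at 0°
rotate link 1 by -86°: θ ← 0° -86° = -86°
h = r sin θ − e = -37.907434 − 14 = -51.907434
sin φ = h / L = -51.907434 / 112 = -0.46345923
φ = arcsin(-0.46345923) = -27.610552°

-27.6106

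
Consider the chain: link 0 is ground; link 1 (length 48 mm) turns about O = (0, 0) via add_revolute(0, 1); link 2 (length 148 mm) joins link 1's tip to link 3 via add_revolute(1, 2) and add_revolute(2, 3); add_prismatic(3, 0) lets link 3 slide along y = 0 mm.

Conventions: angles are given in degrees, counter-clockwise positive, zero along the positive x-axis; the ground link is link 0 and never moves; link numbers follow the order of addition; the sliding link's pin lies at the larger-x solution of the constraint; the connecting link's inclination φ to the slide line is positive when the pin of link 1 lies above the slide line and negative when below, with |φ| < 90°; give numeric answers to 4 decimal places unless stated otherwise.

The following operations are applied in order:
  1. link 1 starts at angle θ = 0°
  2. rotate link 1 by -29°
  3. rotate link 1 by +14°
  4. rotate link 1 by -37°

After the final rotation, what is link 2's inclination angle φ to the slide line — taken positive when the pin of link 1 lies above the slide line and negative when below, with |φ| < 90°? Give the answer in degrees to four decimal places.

geometry: r = 48 mm, L = 148 mm, e = 0 mm; θ starts at 0°
rotate link 1 by -29°: θ ← 0° -29° = -29°
rotate link 1 by +14°: θ ← -29° +14° = -15°
rotate link 1 by -37°: θ ← -15° -37° = -52°
h = r sin θ − e = -37.824516 − 0 = -37.824516
sin φ = h / L = -37.824516 / 148 = -0.25557106
φ = arcsin(-0.25557106) = -14.807425°

-14.8074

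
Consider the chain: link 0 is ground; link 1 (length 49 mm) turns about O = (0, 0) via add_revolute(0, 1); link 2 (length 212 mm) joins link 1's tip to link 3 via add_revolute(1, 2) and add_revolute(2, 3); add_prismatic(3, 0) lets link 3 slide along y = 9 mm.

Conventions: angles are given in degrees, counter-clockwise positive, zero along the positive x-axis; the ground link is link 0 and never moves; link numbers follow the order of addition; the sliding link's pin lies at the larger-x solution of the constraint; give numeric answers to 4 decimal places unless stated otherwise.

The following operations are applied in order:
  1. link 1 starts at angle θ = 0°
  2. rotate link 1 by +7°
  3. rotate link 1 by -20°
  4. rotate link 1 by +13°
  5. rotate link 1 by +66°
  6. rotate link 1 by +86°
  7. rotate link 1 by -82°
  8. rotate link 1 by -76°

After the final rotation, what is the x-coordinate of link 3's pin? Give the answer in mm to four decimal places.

geometry: r = 49 mm, L = 212 mm, e = 9 mm; θ starts at 0°
rotate link 1 by +7°: θ ← 0° +7° = 7°
rotate link 1 by -20°: θ ← 7° -20° = -13°
rotate link 1 by +13°: θ ← -13° +13° = 0°
rotate link 1 by +66°: θ ← 0° +66° = 66°
rotate link 1 by +86°: θ ← 66° +86° = 152°
rotate link 1 by -82°: θ ← 152° -82° = 70°
rotate link 1 by -76°: θ ← 70° -76° = -6°
crank pin P = (r cos θ, r sin θ) = (48.731573, -5.121895)
h = r sin θ − e = -5.121895 − 9 = -14.121895
x = r cos θ + √(L² − h²) = 48.731573 + 211.529128 = 260.260701

260.2607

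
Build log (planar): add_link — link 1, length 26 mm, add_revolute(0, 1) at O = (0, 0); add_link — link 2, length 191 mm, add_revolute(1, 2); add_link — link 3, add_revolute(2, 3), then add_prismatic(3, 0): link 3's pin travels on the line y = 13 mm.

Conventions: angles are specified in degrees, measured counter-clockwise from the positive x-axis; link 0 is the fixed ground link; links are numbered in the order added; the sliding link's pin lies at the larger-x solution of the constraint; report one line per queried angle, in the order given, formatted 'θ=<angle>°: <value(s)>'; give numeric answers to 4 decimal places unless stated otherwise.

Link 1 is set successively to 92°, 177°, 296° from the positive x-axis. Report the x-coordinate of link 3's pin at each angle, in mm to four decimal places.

geometry: r = 26 mm, L = 191 mm, e = 13 mm
θ=92°: crank pin P = (r cos θ, r sin θ) = (-0.907387, 25.984162)
θ=92°: h = r sin θ − e = 25.984162 − 13 = 12.984162
θ=92°: x = r cos θ + √(L² − h²) = -0.907387 + 190.558158 = 189.650771
θ=177°: crank pin P = (r cos θ, r sin θ) = (-25.964368, 1.360735)
θ=177°: h = r sin θ − e = 1.360735 − 13 = -11.639265
θ=177°: x = r cos θ + √(L² − h²) = -25.964368 + 190.645030 = 164.680662
θ=296°: crank pin P = (r cos θ, r sin θ) = (11.397650, -23.368645)
θ=296°: h = r sin θ − e = -23.368645 − 13 = -36.368645
θ=296°: x = r cos θ + √(L² − h²) = 11.397650 + 187.505524 = 198.903174

θ=92°: 189.6508
θ=177°: 164.6807
θ=296°: 198.9032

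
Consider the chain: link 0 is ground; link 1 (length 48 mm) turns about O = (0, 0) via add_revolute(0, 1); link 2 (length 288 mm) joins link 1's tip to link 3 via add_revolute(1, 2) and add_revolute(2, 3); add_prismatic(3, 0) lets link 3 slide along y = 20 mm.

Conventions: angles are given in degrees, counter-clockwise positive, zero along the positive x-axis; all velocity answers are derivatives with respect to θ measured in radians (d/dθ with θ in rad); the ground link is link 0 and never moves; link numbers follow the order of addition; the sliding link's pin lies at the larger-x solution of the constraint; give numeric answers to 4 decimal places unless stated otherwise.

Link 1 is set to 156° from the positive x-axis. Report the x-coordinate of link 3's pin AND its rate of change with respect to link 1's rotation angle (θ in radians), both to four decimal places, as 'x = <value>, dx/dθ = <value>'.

geometry: r = 48 mm, L = 288 mm, e = 20 mm
crank pin P = (r cos θ, r sin θ) = (-43.850182, 19.523359)
h = r sin θ − e = 19.523359 − 20 = -0.476641
x = r cos θ + √(L² − h²) = -43.850182 + 287.999606 = 244.149424
dx/dθ = −r sin θ − h·r cos θ/√(L² − h²) (θ in radians; h = -0.476641) = -19.595931

x = 244.1494, dx/dθ = -19.5959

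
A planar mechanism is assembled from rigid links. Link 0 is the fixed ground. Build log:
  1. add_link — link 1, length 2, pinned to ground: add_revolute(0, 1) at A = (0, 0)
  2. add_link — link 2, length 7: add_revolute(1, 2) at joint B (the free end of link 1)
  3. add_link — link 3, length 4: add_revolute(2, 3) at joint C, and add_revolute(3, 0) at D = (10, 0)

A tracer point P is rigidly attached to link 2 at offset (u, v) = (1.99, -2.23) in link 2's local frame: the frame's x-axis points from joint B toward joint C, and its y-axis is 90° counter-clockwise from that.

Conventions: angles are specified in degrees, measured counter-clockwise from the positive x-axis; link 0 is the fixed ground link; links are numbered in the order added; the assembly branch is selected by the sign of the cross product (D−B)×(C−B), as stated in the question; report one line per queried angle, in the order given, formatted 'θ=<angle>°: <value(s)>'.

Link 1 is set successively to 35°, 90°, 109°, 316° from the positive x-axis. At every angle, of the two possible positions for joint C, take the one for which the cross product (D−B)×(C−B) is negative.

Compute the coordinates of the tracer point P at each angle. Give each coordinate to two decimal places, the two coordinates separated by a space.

A=(0,0), D=(10.00,0)
θ=35°: B = A + 2.00·(cos35°, sin35°) = (1.6383, 1.1472)
θ=35°: |BD| = 8.4400
θ=35°: circle(B,7.00) ∩ circle(D,4.00): a=6.1750, h=3.2969
θ=35°:   candidates: C₊=(8.2041,3.5742) cross=27.826; C₋=(7.3079,-2.9585) cross=-27.826
θ=35°:   branch - wants cross < 0 → take C=(7.3079,-2.9585) (cross=-27.826)
θ=35°: ex = (C−B)/|BC| = (0.8099,-0.5865); ey = (0.5865,0.8099)
θ=35°: P = B + 1.99·ex + -2.23·ey = (1.9422,-1.8262)
θ=90°: B = A + 2.00·(cos90°, sin90°) = (0.0000, 2.0000)
θ=90°: |BD| = 10.1980
θ=90°: circle(B,7.00) ∩ circle(D,4.00): a=6.7170, h=1.9703
θ=90°:   candidates: C₊=(6.9730,2.6148) cross=20.094; C₋=(6.2001,-1.2494) cross=-20.094
θ=90°:   branch - wants cross < 0 → take C=(6.2001,-1.2494) (cross=-20.094)
θ=90°: ex = (C−B)/|BC| = (0.8857,-0.4642); ey = (0.4642,0.8857)
θ=90°: P = B + 1.99·ex + -2.23·ey = (0.7274,-0.8989)
θ=109°: B = A + 2.00·(cos109°, sin109°) = (-0.6511, 1.8910)
θ=109°: |BD| = 10.8177
θ=109°: circle(B,7.00) ∩ circle(D,4.00): a=6.9341, h=0.9580
θ=109°:   candidates: C₊=(6.3437,1.6222) cross=10.364; C₋=(6.0087,-0.2644) cross=-10.364
θ=109°:   branch - wants cross < 0 → take C=(6.0087,-0.2644) (cross=-10.364)
θ=109°: ex = (C−B)/|BC| = (0.9514,-0.3079); ey = (0.3079,0.9514)
θ=109°: P = B + 1.99·ex + -2.23·ey = (0.5555,-0.8434)
θ=316°: B = A + 2.00·(cos316°, sin316°) = (1.4387, -1.3893)
θ=316°: |BD| = 8.6733
θ=316°: circle(B,7.00) ∩ circle(D,4.00): a=6.2390, h=3.1740
θ=316°:   candidates: C₊=(7.0887,2.7431) cross=27.529; C₋=(8.1056,-3.5230) cross=-27.529
θ=316°:   branch - wants cross < 0 → take C=(8.1056,-3.5230) (cross=-27.529)
θ=316°: ex = (C−B)/|BC| = (0.9524,-0.3048); ey = (0.3048,0.9524)
θ=316°: P = B + 1.99·ex + -2.23·ey = (2.6543,-4.1198)

θ=35°: 1.94 -1.83
θ=90°: 0.73 -0.90
θ=109°: 0.56 -0.84
θ=316°: 2.65 -4.12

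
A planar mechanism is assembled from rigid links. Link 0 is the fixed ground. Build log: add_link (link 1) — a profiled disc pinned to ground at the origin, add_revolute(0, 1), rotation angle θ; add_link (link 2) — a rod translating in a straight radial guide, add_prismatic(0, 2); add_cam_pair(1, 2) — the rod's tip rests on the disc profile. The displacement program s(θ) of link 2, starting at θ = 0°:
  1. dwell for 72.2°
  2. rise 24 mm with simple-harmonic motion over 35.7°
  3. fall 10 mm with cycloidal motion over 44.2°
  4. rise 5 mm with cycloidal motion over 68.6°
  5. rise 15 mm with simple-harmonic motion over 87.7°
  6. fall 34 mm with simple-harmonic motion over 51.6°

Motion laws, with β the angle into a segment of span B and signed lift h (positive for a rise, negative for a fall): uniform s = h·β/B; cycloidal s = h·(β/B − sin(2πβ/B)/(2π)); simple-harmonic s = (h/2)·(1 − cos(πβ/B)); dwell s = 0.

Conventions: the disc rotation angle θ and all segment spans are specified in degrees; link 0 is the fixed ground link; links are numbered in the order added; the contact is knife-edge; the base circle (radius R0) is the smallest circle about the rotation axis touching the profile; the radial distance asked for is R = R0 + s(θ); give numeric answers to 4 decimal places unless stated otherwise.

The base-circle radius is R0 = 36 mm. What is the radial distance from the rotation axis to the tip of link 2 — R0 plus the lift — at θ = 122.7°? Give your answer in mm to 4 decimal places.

seg 1 [0°–72.2°] dwell: s stays 0.0000
seg 2 [72.2°–107.9°] simple-harmonic, h=24: full span → s += 24 → s = 24.0000
seg 3 [107.9°–152.1°] cycloidal, h=-10: θ=122.7° here. β=14.8, B=44.2. -10·(0.3348 − sin(2π·0.3348)/(2π)) = -1.9777 → s = 22.0223
R = R0 + s = 36 + 22.0223 = 58.0223

58.0223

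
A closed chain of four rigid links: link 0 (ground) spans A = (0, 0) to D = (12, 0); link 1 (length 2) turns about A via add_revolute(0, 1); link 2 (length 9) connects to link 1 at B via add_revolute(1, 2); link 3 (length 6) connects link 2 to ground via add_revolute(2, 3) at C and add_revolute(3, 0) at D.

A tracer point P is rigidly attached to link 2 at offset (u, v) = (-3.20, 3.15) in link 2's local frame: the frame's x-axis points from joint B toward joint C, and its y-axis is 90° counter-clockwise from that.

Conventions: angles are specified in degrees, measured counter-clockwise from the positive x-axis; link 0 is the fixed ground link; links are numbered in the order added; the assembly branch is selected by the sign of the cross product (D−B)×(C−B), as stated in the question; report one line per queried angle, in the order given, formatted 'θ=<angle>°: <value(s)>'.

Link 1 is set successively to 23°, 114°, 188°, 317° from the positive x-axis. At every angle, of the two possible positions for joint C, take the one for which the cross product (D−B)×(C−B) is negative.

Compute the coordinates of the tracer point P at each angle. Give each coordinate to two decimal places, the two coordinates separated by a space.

A=(0,0), D=(12.00,0)
θ=23°: B = A + 2.00·(cos23°, sin23°) = (1.8410, 0.7815)
θ=23°: |BD| = 10.1890
θ=23°: circle(B,9.00) ∩ circle(D,6.00): a=7.3028, h=5.2602
θ=23°:   candidates: C₊=(9.5257,5.4661) cross=53.596; C₋=(8.7188,-5.0233) cross=-53.596
θ=23°:   branch - wants cross < 0 → take C=(8.7188,-5.0233) (cross=-53.596)
θ=23°: ex = (C−B)/|BC| = (0.7642,-0.6450); ey = (0.6450,0.7642)
θ=23°: P = B + -3.20·ex + 3.15·ey = (1.4272,5.2526)
θ=114°: B = A + 2.00·(cos114°, sin114°) = (-0.8135, 1.8271)
θ=114°: |BD| = 12.9431
θ=114°: circle(B,9.00) ∩ circle(D,6.00): a=8.2099, h=3.6874
θ=114°:   candidates: C₊=(7.8348,4.3187) cross=47.727; C₋=(6.7937,-2.9824) cross=-47.727
θ=114°:   branch - wants cross < 0 → take C=(6.7937,-2.9824) (cross=-47.727)
θ=114°: ex = (C−B)/|BC| = (0.8452,-0.5344); ey = (0.5344,0.8452)
θ=114°: P = B + -3.20·ex + 3.15·ey = (-1.8349,6.1996)
θ=188°: B = A + 2.00·(cos188°, sin188°) = (-1.9805, -0.2783)
θ=188°: |BD| = 13.9833
θ=188°: circle(B,9.00) ∩ circle(D,6.00): a=8.6007, h=2.6510
θ=188°:   candidates: C₊=(6.5657,2.5433) cross=37.069; C₋=(6.6712,-2.7576) cross=-37.069
θ=188°:   branch - wants cross < 0 → take C=(6.6712,-2.7576) (cross=-37.069)
θ=188°: ex = (C−B)/|BC| = (0.9613,-0.2755); ey = (0.2755,0.9613)
θ=188°: P = B + -3.20·ex + 3.15·ey = (-4.1890,3.6313)
θ=317°: B = A + 2.00·(cos317°, sin317°) = (1.4627, -1.3640)
θ=317°: |BD| = 10.6252
θ=317°: circle(B,9.00) ∩ circle(D,6.00): a=7.4302, h=5.0786
θ=317°:   candidates: C₊=(8.1795,4.6264) cross=53.961; C₋=(9.4834,-5.4467) cross=-53.961
θ=317°:   branch - wants cross < 0 → take C=(9.4834,-5.4467) (cross=-53.961)
θ=317°: ex = (C−B)/|BC| = (0.8912,-0.4536); ey = (0.4536,0.8912)
θ=317°: P = B + -3.20·ex + 3.15·ey = (0.0399,2.8949)

θ=23°: 1.43 5.25
θ=114°: -1.83 6.20
θ=188°: -4.19 3.63
θ=317°: 0.04 2.89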